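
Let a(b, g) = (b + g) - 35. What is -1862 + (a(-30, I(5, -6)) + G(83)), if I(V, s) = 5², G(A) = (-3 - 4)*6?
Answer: -1944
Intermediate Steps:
G(A) = -42 (G(A) = -7*6 = -42)
I(V, s) = 25
a(b, g) = -35 + b + g
-1862 + (a(-30, I(5, -6)) + G(83)) = -1862 + ((-35 - 30 + 25) - 42) = -1862 + (-40 - 42) = -1862 - 82 = -1944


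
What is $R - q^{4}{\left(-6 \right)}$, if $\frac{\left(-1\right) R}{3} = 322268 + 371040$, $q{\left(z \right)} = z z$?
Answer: $-3759540$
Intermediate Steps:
$q{\left(z \right)} = z^{2}$
$R = -2079924$ ($R = - 3 \left(322268 + 371040\right) = \left(-3\right) 693308 = -2079924$)
$R - q^{4}{\left(-6 \right)} = -2079924 - \left(\left(-6\right)^{2}\right)^{4} = -2079924 - 36^{4} = -2079924 - 1679616 = -3759540$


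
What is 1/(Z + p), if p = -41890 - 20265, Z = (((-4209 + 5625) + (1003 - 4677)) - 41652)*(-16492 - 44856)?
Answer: 1/2693728525 ≈ 3.7123e-10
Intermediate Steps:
Z = 2693790680 (Z = ((1416 - 3674) - 41652)*(-61348) = (-2258 - 41652)*(-61348) = -43910*(-61348) = 2693790680)
p = -62155
1/(Z + p) = 1/(2693790680 - 62155) = 1/2693728525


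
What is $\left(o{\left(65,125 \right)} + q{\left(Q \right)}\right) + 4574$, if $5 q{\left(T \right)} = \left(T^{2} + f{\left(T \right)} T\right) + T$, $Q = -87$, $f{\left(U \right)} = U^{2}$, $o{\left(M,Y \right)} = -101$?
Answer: $- \frac{628656}{5} \approx -1.2573 \cdot 10^{5}$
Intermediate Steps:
$q{\left(T \right)} = \frac{T}{5} + \frac{T^{2}}{5} + \frac{T^{3}}{5}$ ($q{\left(T \right)} = \frac{\left(T^{2} + T^{2} T\right) + T}{5} = \frac{\left(T^{2} + T^{3}\right) + T}{5} = \frac{T + T^{2} + T^{3}}{5} = \frac{T}{5} + \frac{T^{2}}{5} + \frac{T^{3}}{5}$)
$\left(o{\left(65,125 \right)} + q{\left(Q \right)}\right) + 4574 = \left(-101 + \frac{1}{5} \left(-87\right) \left(1 - 87 + \left(-87\right)^{2}\right)\right) + 4574 = \left(-101 + \frac{1}{5} \left(-87\right) \left(1 - 87 + 7569\right)\right) + 4574 = \left(-101 + \frac{1}{5} \left(-87\right) 7483\right) + 4574 = \left(-101 - \frac{651021}{5}\right) + 4574 = - \frac{651526}{5} + 4574 = - \frac{628656}{5}$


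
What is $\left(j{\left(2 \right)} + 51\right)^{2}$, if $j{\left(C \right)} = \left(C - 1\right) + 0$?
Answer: $2704$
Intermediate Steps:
$j{\left(C \right)} = -1 + C$ ($j{\left(C \right)} = \left(-1 + C\right) + 0 = -1 + C$)
$\left(j{\left(2 \right)} + 51\right)^{2} = \left(\left(-1 + 2\right) + 51\right)^{2} = \left(1 + 51\right)^{2} = 52^{2} = 2704$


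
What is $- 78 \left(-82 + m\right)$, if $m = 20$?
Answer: $4836$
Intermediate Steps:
$- 78 \left(-82 + m\right) = - 78 \left(-82 + 20\right) = \left(-78\right) \left(-62\right) = 4836$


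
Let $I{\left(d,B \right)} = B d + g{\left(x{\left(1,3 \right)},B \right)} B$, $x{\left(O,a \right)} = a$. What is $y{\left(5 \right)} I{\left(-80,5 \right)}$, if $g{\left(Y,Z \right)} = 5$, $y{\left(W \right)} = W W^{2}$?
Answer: $-46875$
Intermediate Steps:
$y{\left(W \right)} = W^{3}$
$I{\left(d,B \right)} = 5 B + B d$ ($I{\left(d,B \right)} = B d + 5 B = 5 B + B d$)
$y{\left(5 \right)} I{\left(-80,5 \right)} = 5^{3} \cdot 5 \left(5 - 80\right) = 125 \cdot 5 \left(-75\right) = 125 \left(-375\right) = -46875$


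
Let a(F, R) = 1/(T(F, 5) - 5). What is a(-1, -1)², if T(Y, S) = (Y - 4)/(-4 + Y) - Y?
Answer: ⅑ ≈ 0.11111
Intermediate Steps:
T(Y, S) = 1 - Y (T(Y, S) = (-4 + Y)/(-4 + Y) - Y = 1 - Y)
a(F, R) = 1/(-4 - F) (a(F, R) = 1/((1 - F) - 5) = 1/(-4 - F))
a(-1, -1)² = (-1/(4 - 1))² = (-1/3)² = (-1*⅓)² = (-⅓)² = ⅑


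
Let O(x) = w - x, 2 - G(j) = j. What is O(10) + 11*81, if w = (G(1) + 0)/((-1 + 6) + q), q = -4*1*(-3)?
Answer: 14978/17 ≈ 881.06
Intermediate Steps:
G(j) = 2 - j
q = 12 (q = -4*(-3) = 12)
w = 1/17 (w = ((2 - 1*1) + 0)/((-1 + 6) + 12) = ((2 - 1) + 0)/(5 + 12) = (1 + 0)/17 = 1*(1/17) = 1/17 ≈ 0.058824)
O(x) = 1/17 - x
O(10) + 11*81 = (1/17 - 1*10) + 11*81 = (1/17 - 10) + 891 = -169/17 + 891 = 14978/17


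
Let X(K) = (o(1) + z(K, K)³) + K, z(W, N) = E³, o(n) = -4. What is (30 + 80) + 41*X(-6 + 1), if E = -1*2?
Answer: -21251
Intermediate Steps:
E = -2
z(W, N) = -8 (z(W, N) = (-2)³ = -8)
X(K) = -516 + K (X(K) = (-4 + (-8)³) + K = (-4 - 512) + K = -516 + K)
(30 + 80) + 41*X(-6 + 1) = (30 + 80) + 41*(-516 + (-6 + 1)) = 110 + 41*(-516 - 5) = 110 + 41*(-521) = 110 - 21361 = -21251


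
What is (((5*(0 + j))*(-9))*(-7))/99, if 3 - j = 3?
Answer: 0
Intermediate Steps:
j = 0 (j = 3 - 1*3 = 3 - 3 = 0)
(((5*(0 + j))*(-9))*(-7))/99 = (((5*(0 + 0))*(-9))*(-7))/99 = (((5*0)*(-9))*(-7))*(1/99) = ((0*(-9))*(-7))*(1/99) = (0*(-7))*(1/99) = 0*(1/99) = 0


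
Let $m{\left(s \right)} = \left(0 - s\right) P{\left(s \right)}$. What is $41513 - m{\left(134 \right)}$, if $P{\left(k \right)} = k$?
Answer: $59469$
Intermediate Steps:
$m{\left(s \right)} = - s^{2}$ ($m{\left(s \right)} = \left(0 - s\right) s = - s s = - s^{2}$)
$41513 - m{\left(134 \right)} = 41513 - - 134^{2} = 41513 - \left(-1\right) 17956 = 41513 - -17956 = 41513 + 17956 = 59469$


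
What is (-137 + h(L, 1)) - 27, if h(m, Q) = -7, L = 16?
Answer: -171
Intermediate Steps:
(-137 + h(L, 1)) - 27 = (-137 - 7) - 27 = -144 - 27 = -171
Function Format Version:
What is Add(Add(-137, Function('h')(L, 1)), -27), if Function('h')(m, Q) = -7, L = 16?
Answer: -171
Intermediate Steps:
Add(Add(-137, Function('h')(L, 1)), -27) = Add(Add(-137, -7), -27) = Add(-144, -27) = -171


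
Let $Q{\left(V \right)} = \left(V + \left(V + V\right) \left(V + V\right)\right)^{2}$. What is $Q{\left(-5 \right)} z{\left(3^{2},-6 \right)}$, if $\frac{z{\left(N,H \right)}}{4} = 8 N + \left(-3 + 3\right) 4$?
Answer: $2599200$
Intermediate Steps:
$z{\left(N,H \right)} = 32 N$ ($z{\left(N,H \right)} = 4 \left(8 N + \left(-3 + 3\right) 4\right) = 4 \left(8 N + 0 \cdot 4\right) = 4 \left(8 N + 0\right) = 4 \cdot 8 N = 32 N$)
$Q{\left(V \right)} = \left(V + 4 V^{2}\right)^{2}$ ($Q{\left(V \right)} = \left(V + 2 V 2 V\right)^{2} = \left(V + 4 V^{2}\right)^{2}$)
$Q{\left(-5 \right)} z{\left(3^{2},-6 \right)} = \left(-5\right)^{2} \left(1 + 4 \left(-5\right)\right)^{2} \cdot 32 \cdot 3^{2} = 25 \left(1 - 20\right)^{2} \cdot 32 \cdot 9 = 25 \left(-19\right)^{2} \cdot 288 = 25 \cdot 361 \cdot 288 = 9025 \cdot 288 = 2599200$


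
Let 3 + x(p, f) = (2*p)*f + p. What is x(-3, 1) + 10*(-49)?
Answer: -502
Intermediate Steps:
x(p, f) = -3 + p + 2*f*p (x(p, f) = -3 + ((2*p)*f + p) = -3 + (2*f*p + p) = -3 + (p + 2*f*p) = -3 + p + 2*f*p)
x(-3, 1) + 10*(-49) = (-3 - 3 + 2*1*(-3)) + 10*(-49) = (-3 - 3 - 6) - 490 = -12 - 490 = -502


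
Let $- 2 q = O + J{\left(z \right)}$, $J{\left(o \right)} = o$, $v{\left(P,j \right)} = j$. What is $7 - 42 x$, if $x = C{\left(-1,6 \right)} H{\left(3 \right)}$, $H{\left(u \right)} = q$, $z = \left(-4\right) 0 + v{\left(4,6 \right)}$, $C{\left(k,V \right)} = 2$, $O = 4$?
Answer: $427$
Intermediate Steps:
$z = 6$ ($z = \left(-4\right) 0 + 6 = 0 + 6 = 6$)
$q = -5$ ($q = - \frac{4 + 6}{2} = \left(- \frac{1}{2}\right) 10 = -5$)
$H{\left(u \right)} = -5$
$x = -10$ ($x = 2 \left(-5\right) = -10$)
$7 - 42 x = 7 - -420 = 7 + 420 = 427$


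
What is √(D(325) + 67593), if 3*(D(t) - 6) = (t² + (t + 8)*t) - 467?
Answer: 2*√312135/3 ≈ 372.46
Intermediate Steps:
D(t) = -449/3 + t²/3 + t*(8 + t)/3 (D(t) = 6 + ((t² + (t + 8)*t) - 467)/3 = 6 + ((t² + (8 + t)*t) - 467)/3 = 6 + ((t² + t*(8 + t)) - 467)/3 = 6 + (-467 + t² + t*(8 + t))/3 = 6 + (-467/3 + t²/3 + t*(8 + t)/3) = -449/3 + t²/3 + t*(8 + t)/3)
√(D(325) + 67593) = √((-449/3 + (⅔)*325² + (8/3)*325) + 67593) = √((-449/3 + (⅔)*105625 + 2600/3) + 67593) = √((-449/3 + 211250/3 + 2600/3) + 67593) = √(213401/3 + 67593) = √(416180/3) = 2*√312135/3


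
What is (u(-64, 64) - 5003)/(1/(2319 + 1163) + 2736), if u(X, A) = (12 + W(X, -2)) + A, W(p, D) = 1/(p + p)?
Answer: -1097973837/609712192 ≈ -1.8008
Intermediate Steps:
W(p, D) = 1/(2*p)
u(X, A) = 12 + A + 1/(2*X) (u(X, A) = (12 + 1/(2*X)) + A = 12 + A + 1/(2*X))
(u(-64, 64) - 5003)/(1/(2319 + 1163) + 2736) = ((12 + 64 + (1/2)/(-64)) - 5003)/(1/(2319 + 1163) + 2736) = ((12 + 64 + (1/2)*(-1/64)) - 5003)/(1/3482 + 2736) = ((12 + 64 - 1/128) - 5003)/(1/3482 + 2736) = (9727/128 - 5003)/(9526753/3482) = -630657/128*3482/9526753 = -1097973837/609712192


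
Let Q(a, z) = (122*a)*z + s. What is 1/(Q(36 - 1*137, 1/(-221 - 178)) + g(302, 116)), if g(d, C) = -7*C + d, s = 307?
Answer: -399/68675 ≈ -0.0058100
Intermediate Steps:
g(d, C) = d - 7*C
Q(a, z) = 307 + 122*a*z (Q(a, z) = (122*a)*z + 307 = 122*a*z + 307 = 307 + 122*a*z)
1/(Q(36 - 1*137, 1/(-221 - 178)) + g(302, 116)) = 1/((307 + 122*(36 - 1*137)/(-221 - 178)) + (302 - 7*116)) = 1/((307 + 122*(36 - 137)/(-399)) + (302 - 812)) = 1/((307 + 122*(-101)*(-1/399)) - 510) = 1/((307 + 12322/399) - 510) = 1/(134815/399 - 510) = 1/(-68675/399) = -399/68675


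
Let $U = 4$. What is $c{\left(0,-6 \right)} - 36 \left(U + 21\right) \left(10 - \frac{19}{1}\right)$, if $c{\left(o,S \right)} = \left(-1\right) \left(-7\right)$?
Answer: $8107$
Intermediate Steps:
$c{\left(o,S \right)} = 7$
$c{\left(0,-6 \right)} - 36 \left(U + 21\right) \left(10 - \frac{19}{1}\right) = 7 - 36 \left(4 + 21\right) \left(10 - \frac{19}{1}\right) = 7 - 36 \cdot 25 \left(10 - 19\right) = 7 - 36 \cdot 25 \left(-9\right) = 7 - -8100 = 7 + 8100 = 8107$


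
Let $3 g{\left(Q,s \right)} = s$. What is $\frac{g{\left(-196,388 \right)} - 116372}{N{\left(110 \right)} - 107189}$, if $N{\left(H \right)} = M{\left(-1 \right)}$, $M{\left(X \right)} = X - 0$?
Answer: $\frac{174364}{160785} \approx 1.0845$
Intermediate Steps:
$M{\left(X \right)} = X$ ($M{\left(X \right)} = X + 0 = X$)
$g{\left(Q,s \right)} = \frac{s}{3}$
$N{\left(H \right)} = -1$
$\frac{g{\left(-196,388 \right)} - 116372}{N{\left(110 \right)} - 107189} = \frac{\frac{1}{3} \cdot 388 - 116372}{-1 - 107189} = \frac{\frac{388}{3} - 116372}{-107190} = \left(- \frac{348728}{3}\right) \left(- \frac{1}{107190}\right) = \frac{174364}{160785}$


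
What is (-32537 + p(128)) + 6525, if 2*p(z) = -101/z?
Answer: -6659173/256 ≈ -26012.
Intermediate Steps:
p(z) = -101/(2*z) (p(z) = (-101/z)/2 = -101/(2*z))
(-32537 + p(128)) + 6525 = (-32537 - 101/2/128) + 6525 = (-32537 - 101/2*1/128) + 6525 = (-32537 - 101/256) + 6525 = -8329573/256 + 6525 = -6659173/256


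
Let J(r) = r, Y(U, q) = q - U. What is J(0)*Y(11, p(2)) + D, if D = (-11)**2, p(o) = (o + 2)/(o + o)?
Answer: 121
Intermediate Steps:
p(o) = (2 + o)/(2*o) (p(o) = (2 + o)/((2*o)) = (2 + o)*(1/(2*o)) = (2 + o)/(2*o))
D = 121
J(0)*Y(11, p(2)) + D = 0*((1/2)*(2 + 2)/2 - 1*11) + 121 = 0*((1/2)*(1/2)*4 - 11) + 121 = 0*(1 - 11) + 121 = 0*(-10) + 121 = 0 + 121 = 121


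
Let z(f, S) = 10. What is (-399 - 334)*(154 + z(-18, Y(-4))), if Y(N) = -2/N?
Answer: -120212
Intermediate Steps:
(-399 - 334)*(154 + z(-18, Y(-4))) = (-399 - 334)*(154 + 10) = -733*164 = -120212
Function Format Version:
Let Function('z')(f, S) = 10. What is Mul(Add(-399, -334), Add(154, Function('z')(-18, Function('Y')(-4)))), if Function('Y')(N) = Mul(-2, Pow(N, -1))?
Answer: -120212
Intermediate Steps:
Mul(Add(-399, -334), Add(154, Function('z')(-18, Function('Y')(-4)))) = Mul(Add(-399, -334), Add(154, 10)) = Mul(-733, 164) = -120212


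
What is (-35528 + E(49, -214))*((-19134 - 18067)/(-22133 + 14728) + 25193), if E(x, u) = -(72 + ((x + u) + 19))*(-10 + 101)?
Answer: -5372711792604/7405 ≈ -7.2555e+8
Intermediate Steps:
E(x, u) = -8281 - 91*u - 91*x (E(x, u) = -(72 + ((u + x) + 19))*91 = -(72 + (19 + u + x))*91 = -(91 + u + x)*91 = -(8281 + 91*u + 91*x) = -8281 - 91*u - 91*x)
(-35528 + E(49, -214))*((-19134 - 18067)/(-22133 + 14728) + 25193) = (-35528 + (-8281 - 91*(-214) - 91*49))*((-19134 - 18067)/(-22133 + 14728) + 25193) = (-35528 + (-8281 + 19474 - 4459))*(-37201/(-7405) + 25193) = (-35528 + 6734)*(-37201*(-1/7405) + 25193) = -28794*(37201/7405 + 25193) = -28794*186591366/7405 = -5372711792604/7405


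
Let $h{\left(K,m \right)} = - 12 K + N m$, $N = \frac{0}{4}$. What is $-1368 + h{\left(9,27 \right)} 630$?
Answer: $-69408$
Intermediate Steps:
$N = 0$ ($N = 0 \cdot \frac{1}{4} = 0$)
$h{\left(K,m \right)} = - 12 K$ ($h{\left(K,m \right)} = - 12 K + 0 m = - 12 K + 0 = - 12 K$)
$-1368 + h{\left(9,27 \right)} 630 = -1368 + \left(-12\right) 9 \cdot 630 = -1368 - 68040 = -69408$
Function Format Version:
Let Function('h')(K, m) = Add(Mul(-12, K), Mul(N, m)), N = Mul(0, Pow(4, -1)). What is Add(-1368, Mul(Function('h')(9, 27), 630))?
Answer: -69408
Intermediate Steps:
N = 0 (N = Mul(0, Rational(1, 4)) = 0)
Function('h')(K, m) = Mul(-12, K) (Function('h')(K, m) = Add(Mul(-12, K), Mul(0, m)) = Add(Mul(-12, K), 0) = Mul(-12, K))
Add(-1368, Mul(Function('h')(9, 27), 630)) = Add(-1368, Mul(Mul(-12, 9), 630)) = Add(-1368, Mul(-108, 630)) = Add(-1368, -68040) = -69408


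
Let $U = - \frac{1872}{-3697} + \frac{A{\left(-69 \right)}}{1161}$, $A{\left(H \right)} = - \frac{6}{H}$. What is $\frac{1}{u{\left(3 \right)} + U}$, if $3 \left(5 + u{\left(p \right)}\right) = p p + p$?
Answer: $- \frac{98720991}{48725581} \approx -2.0261$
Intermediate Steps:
$u{\left(p \right)} = -5 + \frac{p}{3} + \frac{p^{2}}{3}$ ($u{\left(p \right)} = -5 + \frac{p p + p}{3} = -5 + \frac{p^{2} + p}{3} = -5 + \frac{p + p^{2}}{3} = -5 + \left(\frac{p}{3} + \frac{p^{2}}{3}\right) = -5 + \frac{p}{3} + \frac{p^{2}}{3}$)
$U = \frac{49995410}{98720991}$ ($U = - \frac{1872}{-3697} + \frac{\left(-6\right) \frac{1}{-69}}{1161} = \left(-1872\right) \left(- \frac{1}{3697}\right) + \left(-6\right) \left(- \frac{1}{69}\right) \frac{1}{1161} = \frac{1872}{3697} + \frac{2}{23} \cdot \frac{1}{1161} = \frac{1872}{3697} + \frac{2}{26703} = \frac{49995410}{98720991} \approx 0.50643$)
$\frac{1}{u{\left(3 \right)} + U} = \frac{1}{\left(-5 + \frac{1}{3} \cdot 3 + \frac{3^{2}}{3}\right) + \frac{49995410}{98720991}} = \frac{1}{\left(-5 + 1 + \frac{1}{3} \cdot 9\right) + \frac{49995410}{98720991}} = \frac{1}{\left(-5 + 1 + 3\right) + \frac{49995410}{98720991}} = \frac{1}{-1 + \frac{49995410}{98720991}} = \frac{1}{- \frac{48725581}{98720991}} = - \frac{98720991}{48725581}$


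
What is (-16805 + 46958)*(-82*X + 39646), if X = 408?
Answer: 186647070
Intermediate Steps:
(-16805 + 46958)*(-82*X + 39646) = (-16805 + 46958)*(-82*408 + 39646) = 30153*(-33456 + 39646) = 30153*6190 = 186647070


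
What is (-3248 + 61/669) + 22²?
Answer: -1849055/669 ≈ -2763.9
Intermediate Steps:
(-3248 + 61/669) + 22² = (-3248 + 61*(1/669)) + 484 = (-3248 + 61/669) + 484 = -2172851/669 + 484 = -1849055/669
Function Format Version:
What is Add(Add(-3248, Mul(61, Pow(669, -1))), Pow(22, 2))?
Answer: Rational(-1849055, 669) ≈ -2763.9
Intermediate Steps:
Add(Add(-3248, Mul(61, Pow(669, -1))), Pow(22, 2)) = Add(Add(-3248, Mul(61, Rational(1, 669))), 484) = Add(Add(-3248, Rational(61, 669)), 484) = Add(Rational(-2172851, 669), 484) = Rational(-1849055, 669)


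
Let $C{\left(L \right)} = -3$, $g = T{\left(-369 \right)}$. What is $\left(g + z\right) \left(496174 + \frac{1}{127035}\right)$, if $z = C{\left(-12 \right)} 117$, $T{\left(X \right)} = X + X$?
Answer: $- \frac{7626807155011}{14115} \approx -5.4033 \cdot 10^{8}$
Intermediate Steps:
$T{\left(X \right)} = 2 X$
$g = -738$ ($g = 2 \left(-369\right) = -738$)
$z = -351$ ($z = \left(-3\right) 117 = -351$)
$\left(g + z\right) \left(496174 + \frac{1}{127035}\right) = \left(-738 - 351\right) \left(496174 + \frac{1}{127035}\right) = - 1089 \left(496174 + \frac{1}{127035}\right) = \left(-1089\right) \frac{63031464091}{127035} = - \frac{7626807155011}{14115}$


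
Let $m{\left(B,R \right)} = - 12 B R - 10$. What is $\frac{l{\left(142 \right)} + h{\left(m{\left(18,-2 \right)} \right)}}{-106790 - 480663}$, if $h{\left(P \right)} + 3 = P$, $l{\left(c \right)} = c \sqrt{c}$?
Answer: $- \frac{419}{587453} - \frac{142 \sqrt{142}}{587453} \approx -0.0035937$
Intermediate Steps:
$l{\left(c \right)} = c^{\frac{3}{2}}$
$m{\left(B,R \right)} = -10 - 12 B R$ ($m{\left(B,R \right)} = - 12 B R - 10 = -10 - 12 B R$)
$h{\left(P \right)} = -3 + P$
$\frac{l{\left(142 \right)} + h{\left(m{\left(18,-2 \right)} \right)}}{-106790 - 480663} = \frac{142^{\frac{3}{2}} - \left(13 - 432\right)}{-106790 - 480663} = \frac{142 \sqrt{142} + \left(-3 + \left(-10 + 432\right)\right)}{-587453} = \left(142 \sqrt{142} + \left(-3 + 422\right)\right) \left(- \frac{1}{587453}\right) = \left(142 \sqrt{142} + 419\right) \left(- \frac{1}{587453}\right) = \left(419 + 142 \sqrt{142}\right) \left(- \frac{1}{587453}\right) = - \frac{419}{587453} - \frac{142 \sqrt{142}}{587453}$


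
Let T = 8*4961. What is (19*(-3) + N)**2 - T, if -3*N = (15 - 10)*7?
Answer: -314756/9 ≈ -34973.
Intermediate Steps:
N = -35/3 (N = -(15 - 10)*7/3 = -5*7/3 = -1/3*35 = -35/3 ≈ -11.667)
T = 39688
(19*(-3) + N)**2 - T = (19*(-3) - 35/3)**2 - 1*39688 = (-57 - 35/3)**2 - 39688 = (-206/3)**2 - 39688 = 42436/9 - 39688 = -314756/9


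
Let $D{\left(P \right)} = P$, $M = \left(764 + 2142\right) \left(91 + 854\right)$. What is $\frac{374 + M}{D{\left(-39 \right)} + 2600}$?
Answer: $\frac{2746544}{2561} \approx 1072.4$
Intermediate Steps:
$M = 2746170$ ($M = 2906 \cdot 945 = 2746170$)
$\frac{374 + M}{D{\left(-39 \right)} + 2600} = \frac{374 + 2746170}{-39 + 2600} = \frac{2746544}{2561}$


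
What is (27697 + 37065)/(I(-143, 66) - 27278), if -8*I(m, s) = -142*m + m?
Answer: -518096/238387 ≈ -2.1733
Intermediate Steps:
I(m, s) = 141*m/8 (I(m, s) = -(-142*m + m)/8 = -(-141)*m/8 = 141*m/8)
(27697 + 37065)/(I(-143, 66) - 27278) = (27697 + 37065)/((141/8)*(-143) - 27278) = 64762/(-20163/8 - 27278) = 64762/(-238387/8) = 64762*(-8/238387) = -518096/238387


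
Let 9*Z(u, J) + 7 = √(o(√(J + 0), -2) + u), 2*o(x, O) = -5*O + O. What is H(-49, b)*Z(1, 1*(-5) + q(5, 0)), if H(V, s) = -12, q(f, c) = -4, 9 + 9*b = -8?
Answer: 28/3 - 4*√5/3 ≈ 6.3519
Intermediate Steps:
b = -17/9 (b = -1 + (⅑)*(-8) = -1 - 8/9 = -17/9 ≈ -1.8889)
o(x, O) = -2*O (o(x, O) = (-5*O + O)/2 = (-4*O)/2 = -2*O)
Z(u, J) = -7/9 + √(4 + u)/9 (Z(u, J) = -7/9 + √(-2*(-2) + u)/9 = -7/9 + √(4 + u)/9)
H(-49, b)*Z(1, 1*(-5) + q(5, 0)) = -12*(-7/9 + √(4 + 1)/9) = -12*(-7/9 + √5/9) = 28/3 - 4*√5/3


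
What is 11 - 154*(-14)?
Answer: 2167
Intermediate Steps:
11 - 154*(-14) = 11 + 2156 = 2167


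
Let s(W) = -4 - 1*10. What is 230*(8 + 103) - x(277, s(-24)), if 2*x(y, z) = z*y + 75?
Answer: 54863/2 ≈ 27432.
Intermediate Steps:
s(W) = -14 (s(W) = -4 - 10 = -14)
x(y, z) = 75/2 + y*z/2 (x(y, z) = (z*y + 75)/2 = (y*z + 75)/2 = (75 + y*z)/2 = 75/2 + y*z/2)
230*(8 + 103) - x(277, s(-24)) = 230*(8 + 103) - (75/2 + (1/2)*277*(-14)) = 230*111 - (75/2 - 1939) = 25530 - 1*(-3803/2) = 25530 + 3803/2 = 54863/2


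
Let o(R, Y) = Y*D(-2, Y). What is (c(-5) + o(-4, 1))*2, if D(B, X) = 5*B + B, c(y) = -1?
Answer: -26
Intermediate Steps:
D(B, X) = 6*B
o(R, Y) = -12*Y (o(R, Y) = Y*(6*(-2)) = Y*(-12) = -12*Y)
(c(-5) + o(-4, 1))*2 = (-1 - 12*1)*2 = (-1 - 12)*2 = -13*2 = -26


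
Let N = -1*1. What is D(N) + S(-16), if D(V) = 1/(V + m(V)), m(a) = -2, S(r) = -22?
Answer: -67/3 ≈ -22.333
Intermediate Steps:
N = -1
D(V) = 1/(-2 + V) (D(V) = 1/(V - 2) = 1/(-2 + V))
D(N) + S(-16) = 1/(-2 - 1) - 22 = 1/(-3) - 22 = -⅓ - 22 = -67/3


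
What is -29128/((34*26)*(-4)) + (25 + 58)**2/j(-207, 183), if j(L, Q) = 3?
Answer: 3055861/1326 ≈ 2304.6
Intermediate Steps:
-29128/((34*26)*(-4)) + (25 + 58)**2/j(-207, 183) = -29128/((34*26)*(-4)) + (25 + 58)**2/3 = -29128/(884*(-4)) + 83**2*(1/3) = -29128/(-3536) + 6889*(1/3) = -29128*(-1/3536) + 6889/3 = 3641/442 + 6889/3 = 3055861/1326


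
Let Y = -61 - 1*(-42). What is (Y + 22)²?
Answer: 9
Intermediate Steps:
Y = -19 (Y = -61 + 42 = -19)
(Y + 22)² = (-19 + 22)² = 3² = 9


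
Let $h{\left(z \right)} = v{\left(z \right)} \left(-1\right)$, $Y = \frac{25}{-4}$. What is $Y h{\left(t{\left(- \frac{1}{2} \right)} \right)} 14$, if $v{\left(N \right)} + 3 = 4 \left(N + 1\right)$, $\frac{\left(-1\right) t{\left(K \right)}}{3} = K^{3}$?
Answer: $\frac{875}{4} \approx 218.75$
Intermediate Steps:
$t{\left(K \right)} = - 3 K^{3}$
$v{\left(N \right)} = 1 + 4 N$ ($v{\left(N \right)} = -3 + 4 \left(N + 1\right) = -3 + 4 \left(1 + N\right) = -3 + \left(4 + 4 N\right) = 1 + 4 N$)
$Y = - \frac{25}{4}$ ($Y = 25 \left(- \frac{1}{4}\right) = - \frac{25}{4} \approx -6.25$)
$h{\left(z \right)} = -1 - 4 z$ ($h{\left(z \right)} = \left(1 + 4 z\right) \left(-1\right) = -1 - 4 z$)
$Y h{\left(t{\left(- \frac{1}{2} \right)} \right)} 14 = - \frac{25 \left(-1 - 4 \left(- 3 \left(- \frac{1}{2}\right)^{3}\right)\right)}{4} \cdot 14 = - \frac{25 \left(-1 - 4 \left(\left(-3\right) \left(- \frac{1}{8}\right)\right)\right)}{4} \cdot 14 = - \frac{25 \left(-1 - \frac{3}{2}\right)}{4} \cdot 14 = \left(- \frac{25}{4}\right) \left(- \frac{5}{2}\right) 14 = \frac{125}{8} \cdot 14 = \frac{875}{4}$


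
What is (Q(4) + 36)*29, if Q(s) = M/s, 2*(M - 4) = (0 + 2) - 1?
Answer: 8613/8 ≈ 1076.6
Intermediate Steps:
M = 9/2 (M = 4 + ((0 + 2) - 1)/2 = 4 + (2 - 1)/2 = 4 + (½)*1 = 4 + ½ = 9/2 ≈ 4.5000)
Q(s) = 9/(2*s)
(Q(4) + 36)*29 = ((9/2)/4 + 36)*29 = ((9/2)*(¼) + 36)*29 = (9/8 + 36)*29 = (297/8)*29 = 8613/8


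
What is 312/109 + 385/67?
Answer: 62869/7303 ≈ 8.6087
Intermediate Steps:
312/109 + 385/67 = 62869/7303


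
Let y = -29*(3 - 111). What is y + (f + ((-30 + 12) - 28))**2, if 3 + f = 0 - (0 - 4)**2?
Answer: 7357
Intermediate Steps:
f = -19 (f = -3 + (0 - (0 - 4)**2) = -3 + (0 - 1*(-4)**2) = -3 + (0 - 1*16) = -3 + (0 - 16) = -3 - 16 = -19)
y = 3132 (y = -29*(-108) = 3132)
y + (f + ((-30 + 12) - 28))**2 = 3132 + (-19 + ((-30 + 12) - 28))**2 = 3132 + (-19 + (-18 - 28))**2 = 3132 + (-19 - 46)**2 = 3132 + (-65)**2 = 3132 + 4225 = 7357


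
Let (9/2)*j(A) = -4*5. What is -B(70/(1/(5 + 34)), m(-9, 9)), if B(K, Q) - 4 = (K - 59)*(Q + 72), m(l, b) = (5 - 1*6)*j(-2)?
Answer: -1837684/9 ≈ -2.0419e+5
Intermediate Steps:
j(A) = -40/9 (j(A) = 2*(-4*5)/9 = (2/9)*(-20) = -40/9)
m(l, b) = 40/9 (m(l, b) = (5 - 1*6)*(-40/9) = (5 - 6)*(-40/9) = -1*(-40/9) = 40/9)
B(K, Q) = 4 + (-59 + K)*(72 + Q) (B(K, Q) = 4 + (K - 59)*(Q + 72) = 4 + (-59 + K)*(72 + Q))
-B(70/(1/(5 + 34)), m(-9, 9)) = -(-4244 - 59*40/9 + 72*(70/(1/(5 + 34))) + (70/(1/(5 + 34)))*(40/9)) = -(-4244 - 2360/9 + 72*(70/(1/39)) + (70/(1/39))*(40/9)) = -(-4244 - 2360/9 + 72*(70*39) + (70*39)*(40/9)) = -(-4244 - 2360/9 + 72*2730 + 2730*(40/9)) = -(-4244 - 2360/9 + 196560 + 36400/3) = -1*1837684/9 = -1837684/9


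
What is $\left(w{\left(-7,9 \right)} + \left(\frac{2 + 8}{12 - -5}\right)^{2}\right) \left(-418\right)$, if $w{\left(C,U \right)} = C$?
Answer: $\frac{803814}{289} \approx 2781.4$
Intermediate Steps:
$\left(w{\left(-7,9 \right)} + \left(\frac{2 + 8}{12 - -5}\right)^{2}\right) \left(-418\right) = \left(-7 + \left(\frac{2 + 8}{12 - -5}\right)^{2}\right) \left(-418\right) = \left(-7 + \left(\frac{10}{12 + 5}\right)^{2}\right) \left(-418\right) = \left(-7 + \left(\frac{10}{17}\right)^{2}\right) \left(-418\right) = \left(-7 + \frac{100}{289}\right) \left(-418\right) = \left(- \frac{1923}{289}\right) \left(-418\right) = \frac{803814}{289}$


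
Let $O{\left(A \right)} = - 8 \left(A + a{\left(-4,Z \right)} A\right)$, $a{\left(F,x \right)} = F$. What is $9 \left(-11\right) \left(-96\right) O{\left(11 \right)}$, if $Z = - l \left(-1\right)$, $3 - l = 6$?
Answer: $2509056$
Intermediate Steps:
$l = -3$ ($l = 3 - 6 = -3$)
$Z = -3$ ($Z = \left(-1\right) \left(-3\right) \left(-1\right) = 3 \left(-1\right) = -3$)
$O{\left(A \right)} = 24 A$ ($O{\left(A \right)} = - 8 \left(A - 4 A\right) = - 8 \left(- 3 A\right) = 24 A$)
$9 \left(-11\right) \left(-96\right) O{\left(11 \right)} = 9 \left(-11\right) \left(-96\right) 24 \cdot 11 = \left(-99\right) \left(-96\right) 264 = 9504 \cdot 264 = 2509056$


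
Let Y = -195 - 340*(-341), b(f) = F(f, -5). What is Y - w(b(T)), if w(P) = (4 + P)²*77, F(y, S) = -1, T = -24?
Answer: 115052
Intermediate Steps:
b(f) = -1
w(P) = 77*(4 + P)²
Y = 115745 (Y = -195 + 115940 = 115745)
Y - w(b(T)) = 115745 - 77*(4 - 1)² = 115745 - 77*3² = 115745 - 77*9 = 115745 - 1*693 = 115745 - 693 = 115052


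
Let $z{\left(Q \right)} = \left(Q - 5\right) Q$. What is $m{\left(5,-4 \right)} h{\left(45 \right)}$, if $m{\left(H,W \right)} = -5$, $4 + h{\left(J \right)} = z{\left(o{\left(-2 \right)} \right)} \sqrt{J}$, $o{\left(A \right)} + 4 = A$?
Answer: $20 - 990 \sqrt{5} \approx -2193.7$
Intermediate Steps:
$o{\left(A \right)} = -4 + A$
$z{\left(Q \right)} = Q \left(-5 + Q\right)$ ($z{\left(Q \right)} = \left(-5 + Q\right) Q = Q \left(-5 + Q\right)$)
$h{\left(J \right)} = -4 + 66 \sqrt{J}$ ($h{\left(J \right)} = -4 + \left(-4 - 2\right) \left(-5 - 6\right) \sqrt{J} = -4 + - 6 \left(-5 - 6\right) \sqrt{J} = -4 + \left(-6\right) \left(-11\right) \sqrt{J} = -4 + 66 \sqrt{J}$)
$m{\left(5,-4 \right)} h{\left(45 \right)} = - 5 \left(-4 + 66 \sqrt{45}\right) = - 5 \left(-4 + 66 \cdot 3 \sqrt{5}\right) = - 5 \left(-4 + 198 \sqrt{5}\right) = 20 - 990 \sqrt{5}$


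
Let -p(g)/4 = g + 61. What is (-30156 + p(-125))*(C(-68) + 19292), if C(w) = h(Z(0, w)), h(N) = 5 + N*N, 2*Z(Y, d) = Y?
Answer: -576980300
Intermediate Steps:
Z(Y, d) = Y/2
h(N) = 5 + N²
C(w) = 5 (C(w) = 5 + ((½)*0)² = 5 + 0² = 5 + 0 = 5)
p(g) = -244 - 4*g (p(g) = -4*(g + 61) = -4*(61 + g) = -244 - 4*g)
(-30156 + p(-125))*(C(-68) + 19292) = (-30156 + (-244 - 4*(-125)))*(5 + 19292) = (-30156 + (-244 + 500))*19297 = (-30156 + 256)*19297 = -29900*19297 = -576980300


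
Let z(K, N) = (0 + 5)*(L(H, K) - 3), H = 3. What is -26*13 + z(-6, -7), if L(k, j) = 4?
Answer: -333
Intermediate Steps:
z(K, N) = 5 (z(K, N) = (0 + 5)*(4 - 3) = 5*1 = 5)
-26*13 + z(-6, -7) = -26*13 + 5 = -338 + 5 = -333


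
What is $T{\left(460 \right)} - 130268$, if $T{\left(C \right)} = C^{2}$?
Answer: $81332$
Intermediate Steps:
$T{\left(460 \right)} - 130268 = 460^{2} - 130268 = 211600 - 130268 = 81332$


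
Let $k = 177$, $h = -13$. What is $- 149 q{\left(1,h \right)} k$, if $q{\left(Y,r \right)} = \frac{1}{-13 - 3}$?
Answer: $\frac{26373}{16} \approx 1648.3$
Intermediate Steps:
$q{\left(Y,r \right)} = - \frac{1}{16}$ ($q{\left(Y,r \right)} = \frac{1}{-16} = - \frac{1}{16}$)
$- 149 q{\left(1,h \right)} k = \left(-149\right) \left(- \frac{1}{16}\right) 177 = \frac{149}{16} \cdot 177 = \frac{26373}{16}$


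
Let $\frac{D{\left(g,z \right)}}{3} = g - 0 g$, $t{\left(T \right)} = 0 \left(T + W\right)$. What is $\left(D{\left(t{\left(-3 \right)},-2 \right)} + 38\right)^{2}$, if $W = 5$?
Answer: $1444$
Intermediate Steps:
$t{\left(T \right)} = 0$ ($t{\left(T \right)} = 0 \left(T + 5\right) = 0 \left(5 + T\right) = 0$)
$D{\left(g,z \right)} = 3 g$ ($D{\left(g,z \right)} = 3 \left(g - 0 g\right) = 3 \left(g - 0\right) = 3 \left(g + 0\right) = 3 g$)
$\left(D{\left(t{\left(-3 \right)},-2 \right)} + 38\right)^{2} = \left(3 \cdot 0 + 38\right)^{2} = \left(0 + 38\right)^{2} = 38^{2} = 1444$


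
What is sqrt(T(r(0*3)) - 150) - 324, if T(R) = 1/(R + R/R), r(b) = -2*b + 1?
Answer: -324 + I*sqrt(598)/2 ≈ -324.0 + 12.227*I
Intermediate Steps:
r(b) = 1 - 2*b
T(R) = 1/(1 + R) (T(R) = 1/(R + 1) = 1/(1 + R))
sqrt(T(r(0*3)) - 150) - 324 = sqrt(1/(1 + (1 - 0*3)) - 150) - 324 = sqrt(1/(1 + (1 - 2*0)) - 150) - 324 = sqrt(1/(1 + (1 + 0)) - 150) - 324 = sqrt(1/(1 + 1) - 150) - 324 = sqrt(1/2 - 150) - 324 = sqrt(-299/2) - 324 = I*sqrt(598)/2 - 324 = -324 + I*sqrt(598)/2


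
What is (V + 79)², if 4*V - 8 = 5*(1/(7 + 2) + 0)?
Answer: 8532241/1296 ≈ 6583.5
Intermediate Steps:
V = 77/36 (V = 2 + (5*(1/(7 + 2) + 0))/4 = 2 + (5*(1/9 + 0))/4 = 2 + (5*(⅑ + 0))/4 = 2 + (5*(⅑))/4 = 2 + (¼)*(5/9) = 2 + 5/36 = 77/36 ≈ 2.1389)
(V + 79)² = (77/36 + 79)² = (2921/36)² = 8532241/1296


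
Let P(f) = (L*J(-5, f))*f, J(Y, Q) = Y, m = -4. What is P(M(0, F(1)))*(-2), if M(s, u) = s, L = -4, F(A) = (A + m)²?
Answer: 0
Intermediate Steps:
F(A) = (-4 + A)² (F(A) = (A - 4)² = (-4 + A)²)
P(f) = 20*f (P(f) = (-4*(-5))*f = 20*f)
P(M(0, F(1)))*(-2) = (20*0)*(-2) = 0*(-2) = 0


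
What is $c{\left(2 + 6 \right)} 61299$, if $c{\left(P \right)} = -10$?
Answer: $-612990$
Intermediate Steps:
$c{\left(2 + 6 \right)} 61299 = \left(-10\right) 61299 = -612990$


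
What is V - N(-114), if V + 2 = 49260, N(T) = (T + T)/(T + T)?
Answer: 49257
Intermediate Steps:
N(T) = 1 (N(T) = (2*T)/((2*T)) = (2*T)*(1/(2*T)) = 1)
V = 49258 (V = -2 + 49260 = 49258)
V - N(-114) = 49258 - 1*1 = 49258 - 1 = 49257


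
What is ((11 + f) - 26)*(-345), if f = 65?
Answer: -17250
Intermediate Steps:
((11 + f) - 26)*(-345) = ((11 + 65) - 26)*(-345) = (76 - 26)*(-345) = 50*(-345) = -17250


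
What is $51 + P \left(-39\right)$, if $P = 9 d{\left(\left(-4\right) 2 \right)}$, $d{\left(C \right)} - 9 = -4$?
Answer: $-1704$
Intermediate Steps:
$d{\left(C \right)} = 5$ ($d{\left(C \right)} = 9 - 4 = 5$)
$P = 45$ ($P = 9 \cdot 5 = 45$)
$51 + P \left(-39\right) = 51 + 45 \left(-39\right) = 51 - 1755 = -1704$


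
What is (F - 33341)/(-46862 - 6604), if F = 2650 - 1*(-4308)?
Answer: 3769/7638 ≈ 0.49345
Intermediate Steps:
F = 6958 (F = 2650 + 4308 = 6958)
(F - 33341)/(-46862 - 6604) = (6958 - 33341)/(-46862 - 6604) = -26383/(-53466) = -26383*(-1/53466) = 3769/7638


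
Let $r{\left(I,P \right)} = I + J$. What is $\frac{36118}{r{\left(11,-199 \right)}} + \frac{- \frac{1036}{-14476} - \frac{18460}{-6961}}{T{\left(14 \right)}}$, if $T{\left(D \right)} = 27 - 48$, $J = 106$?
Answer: $\frac{909497309659}{2947447503} \approx 308.57$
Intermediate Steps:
$T{\left(D \right)} = -21$ ($T{\left(D \right)} = 27 - 48 = -21$)
$r{\left(I,P \right)} = 106 + I$ ($r{\left(I,P \right)} = I + 106 = 106 + I$)
$\frac{36118}{r{\left(11,-199 \right)}} + \frac{- \frac{1036}{-14476} - \frac{18460}{-6961}}{T{\left(14 \right)}} = \frac{36118}{106 + 11} + \frac{- \frac{1036}{-14476} - \frac{18460}{-6961}}{-21} = \frac{36118}{117} + \left(\left(-1036\right) \left(- \frac{1}{14476}\right) - - \frac{18460}{6961}\right) \left(- \frac{1}{21}\right) = 36118 \cdot \frac{1}{117} + \left(\frac{37}{517} + \frac{18460}{6961}\right) \left(- \frac{1}{21}\right) = \frac{36118}{117} + \frac{9801377}{3598837} \left(- \frac{1}{21}\right) = \frac{36118}{117} - \frac{9801377}{75575577} = \frac{909497309659}{2947447503}$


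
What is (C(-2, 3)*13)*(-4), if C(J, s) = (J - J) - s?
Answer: 156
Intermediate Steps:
C(J, s) = -s (C(J, s) = 0 - s = -s)
(C(-2, 3)*13)*(-4) = (-1*3*13)*(-4) = -3*13*(-4) = -39*(-4) = 156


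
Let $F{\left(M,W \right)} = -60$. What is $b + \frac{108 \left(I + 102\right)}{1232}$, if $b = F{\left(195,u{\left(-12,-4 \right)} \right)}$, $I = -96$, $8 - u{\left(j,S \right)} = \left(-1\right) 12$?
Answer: $- \frac{9159}{154} \approx -59.474$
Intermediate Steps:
$u{\left(j,S \right)} = 20$ ($u{\left(j,S \right)} = 8 - \left(-1\right) 12 = 8 - -12 = 8 + 12 = 20$)
$b = -60$
$b + \frac{108 \left(I + 102\right)}{1232} = -60 + \frac{108 \left(-96 + 102\right)}{1232} = -60 + 108 \cdot 6 \cdot \frac{1}{1232} = -60 + 648 \cdot \frac{1}{1232} = -60 + \frac{81}{154} = - \frac{9159}{154}$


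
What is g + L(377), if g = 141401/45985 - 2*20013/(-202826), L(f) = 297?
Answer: 1400312808503/4663476805 ≈ 300.27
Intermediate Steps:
g = 15260197418/4663476805 (g = 141401*(1/45985) - 40026*(-1/202826) = 141401/45985 + 20013/101413 = 15260197418/4663476805 ≈ 3.2723)
g + L(377) = 15260197418/4663476805 + 297 = 1400312808503/4663476805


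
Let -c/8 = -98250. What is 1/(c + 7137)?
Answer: 1/793137 ≈ 1.2608e-6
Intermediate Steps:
c = 786000 (c = -8*(-98250) = 786000)
1/(c + 7137) = 1/(786000 + 7137) = 1/793137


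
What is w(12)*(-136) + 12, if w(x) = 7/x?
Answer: -202/3 ≈ -67.333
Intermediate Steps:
w(12)*(-136) + 12 = (7/12)*(-136) + 12 = -238/3 + 12 = -202/3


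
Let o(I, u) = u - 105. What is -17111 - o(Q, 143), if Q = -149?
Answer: -17149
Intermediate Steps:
o(I, u) = -105 + u
-17111 - o(Q, 143) = -17111 - (-105 + 143) = -17111 - 1*38 = -17111 - 38 = -17149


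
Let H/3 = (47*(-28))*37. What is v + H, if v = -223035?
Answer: -369111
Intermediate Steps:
H = -146076 (H = 3*((47*(-28))*37) = 3*(-1316*37) = 3*(-48692) = -146076)
v + H = -223035 - 146076 = -369111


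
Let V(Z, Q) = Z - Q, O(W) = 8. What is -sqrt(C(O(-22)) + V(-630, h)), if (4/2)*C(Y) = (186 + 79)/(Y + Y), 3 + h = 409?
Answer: -I*sqrt(65774)/8 ≈ -32.058*I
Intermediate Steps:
h = 406 (h = -3 + 409 = 406)
C(Y) = 265/(4*Y) (C(Y) = ((186 + 79)/(Y + Y))/2 = (265/((2*Y)))/2 = (265*(1/(2*Y)))/2 = (265/(2*Y))/2 = 265/(4*Y))
-sqrt(C(O(-22)) + V(-630, h)) = -sqrt((265/4)/8 + (-630 - 1*406)) = -sqrt((265/4)*(1/8) + (-630 - 406)) = -sqrt(265/32 - 1036) = -sqrt(-32887/32) = -I*sqrt(65774)/8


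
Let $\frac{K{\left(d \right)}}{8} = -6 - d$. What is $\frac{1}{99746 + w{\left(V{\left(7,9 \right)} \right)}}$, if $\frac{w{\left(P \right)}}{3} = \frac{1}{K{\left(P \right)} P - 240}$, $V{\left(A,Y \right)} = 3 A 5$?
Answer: $\frac{31160}{3108085359} \approx 1.0025 \cdot 10^{-5}$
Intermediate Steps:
$V{\left(A,Y \right)} = 15 A$
$K{\left(d \right)} = -48 - 8 d$ ($K{\left(d \right)} = 8 \left(-6 - d\right) = -48 - 8 d$)
$w{\left(P \right)} = \frac{3}{-240 + P \left(-48 - 8 P\right)}$ ($w{\left(P \right)} = \frac{3}{\left(-48 - 8 P\right) P - 240} = \frac{3}{P \left(-48 - 8 P\right) - 240} = \frac{3}{-240 + P \left(-48 - 8 P\right)}$)
$\frac{1}{99746 + w{\left(V{\left(7,9 \right)} \right)}} = \frac{1}{99746 - \frac{3}{240 + 8 \cdot 15 \cdot 7 \left(6 + 15 \cdot 7\right)}} = \frac{1}{99746 - \frac{3}{240 + 8 \cdot 105 \left(6 + 105\right)}} = \frac{1}{99746 - \frac{3}{240 + 8 \cdot 105 \cdot 111}} = \frac{1}{99746 - \frac{3}{240 + 93240}} = \frac{1}{99746 - \frac{3}{93480}} = \frac{1}{99746 - \frac{1}{31160}} = \frac{1}{\frac{3108085359}{31160}} = \frac{31160}{3108085359}$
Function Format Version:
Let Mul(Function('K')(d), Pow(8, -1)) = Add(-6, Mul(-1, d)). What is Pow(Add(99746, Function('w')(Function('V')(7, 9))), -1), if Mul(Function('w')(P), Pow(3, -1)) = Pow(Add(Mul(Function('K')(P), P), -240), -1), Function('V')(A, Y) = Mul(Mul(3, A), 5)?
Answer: Rational(31160, 3108085359) ≈ 1.0025e-5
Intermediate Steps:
Function('V')(A, Y) = Mul(15, A)
Function('K')(d) = Add(-48, Mul(-8, d)) (Function('K')(d) = Mul(8, Add(-6, Mul(-1, d))) = Add(-48, Mul(-8, d)))
Function('w')(P) = Mul(3, Pow(Add(-240, Mul(P, Add(-48, Mul(-8, P)))), -1)) (Function('w')(P) = Mul(3, Pow(Add(Mul(Add(-48, Mul(-8, P)), P), -240), -1)) = Mul(3, Pow(Add(Mul(P, Add(-48, Mul(-8, P))), -240), -1)) = Mul(3, Pow(Add(-240, Mul(P, Add(-48, Mul(-8, P)))), -1)))
Pow(Add(99746, Function('w')(Function('V')(7, 9))), -1) = Pow(Add(99746, Mul(-3, Pow(Add(240, Mul(8, Mul(15, 7), Add(6, Mul(15, 7)))), -1))), -1) = Pow(Add(99746, Mul(-3, Pow(Add(240, Mul(8, 105, Add(6, 105))), -1))), -1) = Pow(Add(99746, Mul(-3, Pow(Add(240, Mul(8, 105, 111)), -1))), -1) = Pow(Add(99746, Mul(-3, Pow(Add(240, 93240), -1))), -1) = Pow(Add(99746, Mul(-3, Pow(93480, -1))), -1) = Pow(Add(99746, Mul(-3, Rational(1, 93480))), -1) = Pow(Add(99746, Rational(-1, 31160)), -1) = Pow(Rational(3108085359, 31160), -1) = Rational(31160, 3108085359)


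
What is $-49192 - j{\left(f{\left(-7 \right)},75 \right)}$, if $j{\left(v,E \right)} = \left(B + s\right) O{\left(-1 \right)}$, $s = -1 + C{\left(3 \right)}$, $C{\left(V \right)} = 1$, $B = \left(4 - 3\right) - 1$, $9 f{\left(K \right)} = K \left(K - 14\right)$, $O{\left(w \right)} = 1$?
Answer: $-49192$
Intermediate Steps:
$f{\left(K \right)} = \frac{K \left(-14 + K\right)}{9}$ ($f{\left(K \right)} = \frac{K \left(K - 14\right)}{9} = \frac{K \left(-14 + K\right)}{9}$)
$B = 0$ ($B = \left(4 - 3\right) - 1 = 1 - 1 = 0$)
$s = 0$ ($s = -1 + 1 = 0$)
$j{\left(v,E \right)} = 0$ ($j{\left(v,E \right)} = \left(0 + 0\right) 1 = 0 \cdot 1 = 0$)
$-49192 - j{\left(f{\left(-7 \right)},75 \right)} = -49192 - 0 = -49192 + 0 = -49192$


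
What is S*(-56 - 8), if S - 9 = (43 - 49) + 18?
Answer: -1344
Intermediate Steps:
S = 21 (S = 9 + ((43 - 49) + 18) = 9 + (-6 + 18) = 9 + 12 = 21)
S*(-56 - 8) = 21*(-56 - 8) = 21*(-64) = -1344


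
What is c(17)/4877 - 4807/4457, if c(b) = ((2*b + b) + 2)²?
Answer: -10924026/21736789 ≈ -0.50256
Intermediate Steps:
c(b) = (2 + 3*b)² (c(b) = (3*b + 2)² = (2 + 3*b)²)
c(17)/4877 - 4807/4457 = (2 + 3*17)²/4877 - 4807/4457 = (2 + 51)²*(1/4877) - 4807*1/4457 = 53²*(1/4877) - 4807/4457 = 2809*(1/4877) - 4807/4457 = 2809/4877 - 4807/4457 = -10924026/21736789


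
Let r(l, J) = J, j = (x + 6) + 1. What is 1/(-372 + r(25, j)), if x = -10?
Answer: -1/375 ≈ -0.0026667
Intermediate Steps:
j = -3 (j = (-10 + 6) + 1 = -4 + 1 = -3)
1/(-372 + r(25, j)) = 1/(-372 - 3) = 1/(-375) = -1/375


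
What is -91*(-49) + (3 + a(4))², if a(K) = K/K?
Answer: 4475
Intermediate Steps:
a(K) = 1
-91*(-49) + (3 + a(4))² = -91*(-49) + (3 + 1)² = 4459 + 4² = 4459 + 16 = 4475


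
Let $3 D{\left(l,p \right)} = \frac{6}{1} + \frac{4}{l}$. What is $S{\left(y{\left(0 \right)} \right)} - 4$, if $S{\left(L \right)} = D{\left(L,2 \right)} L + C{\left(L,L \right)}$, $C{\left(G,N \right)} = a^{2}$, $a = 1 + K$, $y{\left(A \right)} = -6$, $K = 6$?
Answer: $\frac{103}{3} \approx 34.333$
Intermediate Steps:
$a = 7$ ($a = 1 + 6 = 7$)
$C{\left(G,N \right)} = 49$ ($C{\left(G,N \right)} = 7^{2} = 49$)
$D{\left(l,p \right)} = 2 + \frac{4}{3 l}$ ($D{\left(l,p \right)} = \frac{\frac{6}{1} + \frac{4}{l}}{3} = \frac{6 \cdot 1 + \frac{4}{l}}{3} = \frac{6 + \frac{4}{l}}{3} = 2 + \frac{4}{3 l}$)
$S{\left(L \right)} = 49 + L \left(2 + \frac{4}{3 L}\right)$ ($S{\left(L \right)} = \left(2 + \frac{4}{3 L}\right) L + 49 = L \left(2 + \frac{4}{3 L}\right) + 49 = 49 + L \left(2 + \frac{4}{3 L}\right)$)
$S{\left(y{\left(0 \right)} \right)} - 4 = \left(\frac{151}{3} + 2 \left(-6\right)\right) - 4 = \left(\frac{151}{3} - 12\right) - 4 = \frac{115}{3} - 4 = \frac{103}{3}$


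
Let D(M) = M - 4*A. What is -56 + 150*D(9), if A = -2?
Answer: 2494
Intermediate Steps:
D(M) = 8 + M (D(M) = M - 4*(-2) = M + 8 = 8 + M)
-56 + 150*D(9) = -56 + 150*(8 + 9) = -56 + 150*17 = -56 + 2550 = 2494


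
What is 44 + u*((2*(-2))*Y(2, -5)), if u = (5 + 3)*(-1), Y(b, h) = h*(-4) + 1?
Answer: 716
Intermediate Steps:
Y(b, h) = 1 - 4*h (Y(b, h) = -4*h + 1 = 1 - 4*h)
u = -8 (u = 8*(-1) = -8)
44 + u*((2*(-2))*Y(2, -5)) = 44 - 8*2*(-2)*(1 - 4*(-5)) = 44 - (-32)*(1 + 20) = 44 - (-32)*21 = 44 - 8*(-84) = 44 + 672 = 716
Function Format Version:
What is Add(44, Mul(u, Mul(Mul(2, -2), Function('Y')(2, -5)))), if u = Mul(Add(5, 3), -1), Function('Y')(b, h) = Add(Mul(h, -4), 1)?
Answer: 716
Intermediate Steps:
Function('Y')(b, h) = Add(1, Mul(-4, h)) (Function('Y')(b, h) = Add(Mul(-4, h), 1) = Add(1, Mul(-4, h)))
u = -8 (u = Mul(8, -1) = -8)
Add(44, Mul(u, Mul(Mul(2, -2), Function('Y')(2, -5)))) = Add(44, Mul(-8, Mul(Mul(2, -2), Add(1, Mul(-4, -5))))) = Add(44, Mul(-8, Mul(-4, Add(1, 20)))) = Add(44, Mul(-8, Mul(-4, 21))) = Add(44, Mul(-8, -84)) = Add(44, 672) = 716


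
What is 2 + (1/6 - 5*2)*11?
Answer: -637/6 ≈ -106.17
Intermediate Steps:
2 + (1/6 - 5*2)*11 = 2 + (1/6 - 10)*11 = 2 - 59/6*11 = 2 - 649/6 = -637/6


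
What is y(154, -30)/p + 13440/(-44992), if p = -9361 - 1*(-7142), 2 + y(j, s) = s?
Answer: -443494/1559957 ≈ -0.28430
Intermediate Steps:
y(j, s) = -2 + s
p = -2219 (p = -9361 + 7142 = -2219)
y(154, -30)/p + 13440/(-44992) = (-2 - 30)/(-2219) + 13440/(-44992) = -32*(-1/2219) + 13440*(-1/44992) = 32/2219 - 210/703 = -443494/1559957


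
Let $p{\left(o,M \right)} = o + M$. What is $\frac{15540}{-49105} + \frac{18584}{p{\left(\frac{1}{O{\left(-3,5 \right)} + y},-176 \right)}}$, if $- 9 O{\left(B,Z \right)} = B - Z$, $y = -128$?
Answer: $- \frac{29917315420}{282498259} \approx -105.9$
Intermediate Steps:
$O{\left(B,Z \right)} = - \frac{B}{9} + \frac{Z}{9}$ ($O{\left(B,Z \right)} = - \frac{B - Z}{9} = - \frac{B}{9} + \frac{Z}{9}$)
$p{\left(o,M \right)} = M + o$
$\frac{15540}{-49105} + \frac{18584}{p{\left(\frac{1}{O{\left(-3,5 \right)} + y},-176 \right)}} = \frac{15540}{-49105} + \frac{18584}{-176 + \frac{1}{\left(\left(- \frac{1}{9}\right) \left(-3\right) + \frac{1}{9} \cdot 5\right) - 128}} = 15540 \left(- \frac{1}{49105}\right) + \frac{18584}{-176 + \frac{1}{\left(\frac{1}{3} + \frac{5}{9}\right) - 128}} = - \frac{444}{1403} + \frac{18584}{-176 + \frac{1}{\frac{8}{9} - 128}} = - \frac{444}{1403} + \frac{18584}{-176 + \frac{1}{- \frac{1144}{9}}} = - \frac{444}{1403} + \frac{18584}{-176 - \frac{9}{1144}} = - \frac{444}{1403} + \frac{18584}{- \frac{201353}{1144}} = - \frac{444}{1403} + 18584 \left(- \frac{1144}{201353}\right) = - \frac{444}{1403} - \frac{21260096}{201353} = - \frac{29917315420}{282498259}$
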